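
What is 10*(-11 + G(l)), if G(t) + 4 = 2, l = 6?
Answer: -130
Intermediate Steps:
G(t) = -2 (G(t) = -4 + 2 = -2)
10*(-11 + G(l)) = 10*(-11 - 2) = 10*(-13) = -130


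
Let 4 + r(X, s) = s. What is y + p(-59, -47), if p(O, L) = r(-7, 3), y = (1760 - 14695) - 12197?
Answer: -25133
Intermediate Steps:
r(X, s) = -4 + s
y = -25132 (y = -12935 - 12197 = -25132)
p(O, L) = -1 (p(O, L) = -4 + 3 = -1)
y + p(-59, -47) = -25132 - 1 = -25133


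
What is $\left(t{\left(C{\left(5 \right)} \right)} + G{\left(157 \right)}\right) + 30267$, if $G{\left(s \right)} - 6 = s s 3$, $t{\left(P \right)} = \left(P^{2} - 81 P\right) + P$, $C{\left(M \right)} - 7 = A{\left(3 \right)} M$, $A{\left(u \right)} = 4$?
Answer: $102789$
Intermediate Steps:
$C{\left(M \right)} = 7 + 4 M$
$t{\left(P \right)} = P^{2} - 80 P$
$G{\left(s \right)} = 6 + 3 s^{2}$ ($G{\left(s \right)} = 6 + s s 3 = 6 + s^{2} \cdot 3 = 6 + 3 s^{2}$)
$\left(t{\left(C{\left(5 \right)} \right)} + G{\left(157 \right)}\right) + 30267 = \left(\left(7 + 4 \cdot 5\right) \left(-80 + \left(7 + 4 \cdot 5\right)\right) + \left(6 + 3 \cdot 157^{2}\right)\right) + 30267 = \left(\left(7 + 20\right) \left(-80 + \left(7 + 20\right)\right) + \left(6 + 3 \cdot 24649\right)\right) + 30267 = \left(27 \left(-80 + 27\right) + \left(6 + 73947\right)\right) + 30267 = \left(27 \left(-53\right) + 73953\right) + 30267 = \left(-1431 + 73953\right) + 30267 = 72522 + 30267 = 102789$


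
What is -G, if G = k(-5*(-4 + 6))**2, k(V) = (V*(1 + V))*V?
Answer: -810000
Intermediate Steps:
k(V) = V**2*(1 + V)
G = 810000 (G = ((-5*(-4 + 6))**2*(1 - 5*(-4 + 6)))**2 = ((-5*2)**2*(1 - 5*2))**2 = ((-10)**2*(1 - 10))**2 = (100*(-9))**2 = (-900)**2 = 810000)
-G = -1*810000 = -810000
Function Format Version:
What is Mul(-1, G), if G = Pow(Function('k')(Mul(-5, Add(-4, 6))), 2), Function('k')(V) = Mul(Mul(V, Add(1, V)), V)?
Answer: -810000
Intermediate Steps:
Function('k')(V) = Mul(Pow(V, 2), Add(1, V))
G = 810000 (G = Pow(Mul(Pow(Mul(-5, Add(-4, 6)), 2), Add(1, Mul(-5, Add(-4, 6)))), 2) = Pow(Mul(Pow(Mul(-5, 2), 2), Add(1, Mul(-5, 2))), 2) = Pow(Mul(Pow(-10, 2), Add(1, -10)), 2) = Pow(Mul(100, -9), 2) = Pow(-900, 2) = 810000)
Mul(-1, G) = Mul(-1, 810000) = -810000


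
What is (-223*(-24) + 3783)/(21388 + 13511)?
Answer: 3045/11633 ≈ 0.26176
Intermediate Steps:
(-223*(-24) + 3783)/(21388 + 13511) = (5352 + 3783)/34899 = 9135*(1/34899) = 3045/11633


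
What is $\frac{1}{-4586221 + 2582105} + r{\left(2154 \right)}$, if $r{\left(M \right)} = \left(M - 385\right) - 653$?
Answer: $\frac{2236593455}{2004116} \approx 1116.0$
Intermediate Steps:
$r{\left(M \right)} = -1038 + M$ ($r{\left(M \right)} = \left(-385 + M\right) - 653 = -1038 + M$)
$\frac{1}{-4586221 + 2582105} + r{\left(2154 \right)} = \frac{1}{-4586221 + 2582105} + \left(-1038 + 2154\right) = \frac{1}{-2004116} + 1116 = - \frac{1}{2004116} + 1116 = \frac{2236593455}{2004116}$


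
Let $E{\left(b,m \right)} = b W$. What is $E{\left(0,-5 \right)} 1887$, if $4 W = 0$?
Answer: $0$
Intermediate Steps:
$W = 0$ ($W = \frac{1}{4} \cdot 0 = 0$)
$E{\left(b,m \right)} = 0$ ($E{\left(b,m \right)} = b 0 = 0$)
$E{\left(0,-5 \right)} 1887 = 0 \cdot 1887 = 0$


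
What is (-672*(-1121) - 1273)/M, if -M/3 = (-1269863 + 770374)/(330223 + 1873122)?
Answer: 1657001370455/1498467 ≈ 1.1058e+6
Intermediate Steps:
M = 1498467/2203345 (M = -3*(-1269863 + 770374)/(330223 + 1873122) = -(-1498467)/2203345 = -3*(-499489/2203345) = 1498467/2203345 ≈ 0.68009)
(-672*(-1121) - 1273)/M = (-672*(-1121) - 1273)/(1498467/2203345) = (753312 - 1273)*(2203345/1498467) = 752039*(2203345/1498467) = 1657001370455/1498467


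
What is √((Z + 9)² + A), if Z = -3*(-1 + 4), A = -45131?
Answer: I*√45131 ≈ 212.44*I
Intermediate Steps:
Z = -9 (Z = -3*3 = -9)
√((Z + 9)² + A) = √((-9 + 9)² - 45131) = √(0² - 45131) = √(0 - 45131) = √(-45131) = I*√45131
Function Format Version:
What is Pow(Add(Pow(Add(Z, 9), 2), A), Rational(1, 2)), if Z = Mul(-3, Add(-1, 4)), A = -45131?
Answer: Mul(I, Pow(45131, Rational(1, 2))) ≈ Mul(212.44, I)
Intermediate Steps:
Z = -9 (Z = Mul(-3, 3) = -9)
Pow(Add(Pow(Add(Z, 9), 2), A), Rational(1, 2)) = Pow(Add(Pow(Add(-9, 9), 2), -45131), Rational(1, 2)) = Pow(Add(Pow(0, 2), -45131), Rational(1, 2)) = Pow(Add(0, -45131), Rational(1, 2)) = Pow(-45131, Rational(1, 2)) = Mul(I, Pow(45131, Rational(1, 2)))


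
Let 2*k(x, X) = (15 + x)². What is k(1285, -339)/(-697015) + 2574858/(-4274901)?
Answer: -360467066258/198644674701 ≈ -1.8146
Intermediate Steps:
k(x, X) = (15 + x)²/2
k(1285, -339)/(-697015) + 2574858/(-4274901) = ((15 + 1285)²/2)/(-697015) + 2574858/(-4274901) = ((½)*1300²)*(-1/697015) + 2574858*(-1/4274901) = ((½)*1690000)*(-1/697015) - 858286/1424967 = 845000*(-1/697015) - 858286/1424967 = -169000/139403 - 858286/1424967 = -360467066258/198644674701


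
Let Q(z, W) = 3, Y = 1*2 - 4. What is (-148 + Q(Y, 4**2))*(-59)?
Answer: 8555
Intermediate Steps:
Y = -2 (Y = 2 - 4 = -2)
(-148 + Q(Y, 4**2))*(-59) = (-148 + 3)*(-59) = -145*(-59) = 8555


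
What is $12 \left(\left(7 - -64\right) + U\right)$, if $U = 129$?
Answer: $2400$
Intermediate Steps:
$12 \left(\left(7 - -64\right) + U\right) = 12 \left(\left(7 - -64\right) + 129\right) = 12 \left(\left(7 + 64\right) + 129\right) = 12 \left(71 + 129\right) = 12 \cdot 200 = 2400$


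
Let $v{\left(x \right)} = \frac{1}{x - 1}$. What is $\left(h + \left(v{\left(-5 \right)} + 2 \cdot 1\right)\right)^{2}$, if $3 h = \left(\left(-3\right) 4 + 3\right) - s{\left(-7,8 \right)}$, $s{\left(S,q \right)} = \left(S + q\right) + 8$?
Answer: $\frac{625}{36} \approx 17.361$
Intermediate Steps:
$s{\left(S,q \right)} = 8 + S + q$
$v{\left(x \right)} = \frac{1}{-1 + x}$
$h = -6$ ($h = \frac{\left(\left(-3\right) 4 + 3\right) - \left(8 - 7 + 8\right)}{3} = \frac{\left(-12 + 3\right) - 9}{3} = \frac{-9 - 9}{3} = \frac{1}{3} \left(-18\right) = -6$)
$\left(h + \left(v{\left(-5 \right)} + 2 \cdot 1\right)\right)^{2} = \left(-6 + \left(\frac{1}{-1 - 5} + 2 \cdot 1\right)\right)^{2} = \left(-6 + \left(\frac{1}{-6} + 2\right)\right)^{2} = \left(-6 + \left(- \frac{1}{6} + 2\right)\right)^{2} = \left(-6 + \frac{11}{6}\right)^{2} = \left(- \frac{25}{6}\right)^{2} = \frac{625}{36}$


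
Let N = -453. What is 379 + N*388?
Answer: -175385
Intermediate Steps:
379 + N*388 = 379 - 453*388 = 379 - 175764 = -175385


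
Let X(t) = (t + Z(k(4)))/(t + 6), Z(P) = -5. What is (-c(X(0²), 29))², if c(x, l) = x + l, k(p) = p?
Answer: 28561/36 ≈ 793.36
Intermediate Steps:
X(t) = (-5 + t)/(6 + t) (X(t) = (t - 5)/(t + 6) = (-5 + t)/(6 + t))
c(x, l) = l + x
(-c(X(0²), 29))² = (-(29 + (-5 + 0²)/(6 + 0²)))² = (-(29 + (-5 + 0)/(6 + 0)))² = (-(29 - 5/6))² = (-(29 + (⅙)*(-5)))² = (-(29 - ⅚))² = (-1*169/6)² = (-169/6)² = 28561/36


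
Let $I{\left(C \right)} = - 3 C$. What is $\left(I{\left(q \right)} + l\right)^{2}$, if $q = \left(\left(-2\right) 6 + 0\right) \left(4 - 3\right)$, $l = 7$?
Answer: $1849$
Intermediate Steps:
$q = -12$ ($q = \left(-12 + 0\right) 1 = \left(-12\right) 1 = -12$)
$\left(I{\left(q \right)} + l\right)^{2} = \left(\left(-3\right) \left(-12\right) + 7\right)^{2} = \left(36 + 7\right)^{2} = 43^{2} = 1849$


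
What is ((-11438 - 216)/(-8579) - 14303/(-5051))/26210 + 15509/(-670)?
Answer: -880707831370042/38047477100515 ≈ -23.148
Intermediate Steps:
((-11438 - 216)/(-8579) - 14303/(-5051))/26210 + 15509/(-670) = (-11654*(-1/8579) - 14303*(-1/5051))*(1/26210) + 15509*(-1/670) = (11654/8579 + 14303/5051)*(1/26210) - 15509/670 = (181569791/43332529)*(1/26210) - 15509/670 = 181569791/1135745585090 - 15509/670 = -880707831370042/38047477100515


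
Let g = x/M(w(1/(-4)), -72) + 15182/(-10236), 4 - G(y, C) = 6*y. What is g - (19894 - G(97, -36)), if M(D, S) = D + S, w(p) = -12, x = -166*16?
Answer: -732350225/35826 ≈ -20442.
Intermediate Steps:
x = -2656
G(y, C) = 4 - 6*y
g = 1079647/35826 (g = -2656/(-12 - 72) + 15182/(-10236) = -2656/(-84) + 15182*(-1/10236) = -2656*(-1/84) - 7591/5118 = 664/21 - 7591/5118 = 1079647/35826 ≈ 30.136)
g - (19894 - G(97, -36)) = 1079647/35826 - (19894 - (4 - 6*97)) = 1079647/35826 - (19894 - (4 - 582)) = 1079647/35826 - (19894 - 1*(-578)) = 1079647/35826 - (19894 + 578) = 1079647/35826 - 1*20472 = 1079647/35826 - 20472 = -732350225/35826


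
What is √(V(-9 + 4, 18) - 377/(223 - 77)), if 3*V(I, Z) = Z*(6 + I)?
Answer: √72854/146 ≈ 1.8487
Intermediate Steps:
V(I, Z) = Z*(6 + I)/3 (V(I, Z) = (Z*(6 + I))/3 = Z*(6 + I)/3)
√(V(-9 + 4, 18) - 377/(223 - 77)) = √((⅓)*18*(6 + (-9 + 4)) - 377/(223 - 77)) = √((⅓)*18*(6 - 5) - 377/146) = √((⅓)*18*1 - 377*1/146) = √(6 - 377/146) = √(499/146) = √72854/146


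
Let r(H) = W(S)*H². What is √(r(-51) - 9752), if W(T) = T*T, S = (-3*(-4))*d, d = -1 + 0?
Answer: 2*√91198 ≈ 603.98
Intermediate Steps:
d = -1
S = -12 (S = -3*(-4)*(-1) = 12*(-1) = -12)
W(T) = T²
r(H) = 144*H² (r(H) = (-12)²*H² = 144*H²)
√(r(-51) - 9752) = √(144*(-51)² - 9752) = √(144*2601 - 9752) = √(374544 - 9752) = √364792 = 2*√91198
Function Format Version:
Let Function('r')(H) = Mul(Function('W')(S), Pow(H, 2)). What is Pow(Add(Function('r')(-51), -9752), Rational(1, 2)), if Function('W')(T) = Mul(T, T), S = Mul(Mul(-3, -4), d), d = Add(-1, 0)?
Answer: Mul(2, Pow(91198, Rational(1, 2))) ≈ 603.98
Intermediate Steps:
d = -1
S = -12 (S = Mul(Mul(-3, -4), -1) = Mul(12, -1) = -12)
Function('W')(T) = Pow(T, 2)
Function('r')(H) = Mul(144, Pow(H, 2)) (Function('r')(H) = Mul(Pow(-12, 2), Pow(H, 2)) = Mul(144, Pow(H, 2)))
Pow(Add(Function('r')(-51), -9752), Rational(1, 2)) = Pow(Add(Mul(144, Pow(-51, 2)), -9752), Rational(1, 2)) = Pow(Add(Mul(144, 2601), -9752), Rational(1, 2)) = Pow(Add(374544, -9752), Rational(1, 2)) = Pow(364792, Rational(1, 2)) = Mul(2, Pow(91198, Rational(1, 2)))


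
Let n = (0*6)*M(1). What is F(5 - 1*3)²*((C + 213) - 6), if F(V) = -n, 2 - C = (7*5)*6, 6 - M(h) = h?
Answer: 0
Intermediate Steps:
M(h) = 6 - h
C = -208 (C = 2 - 7*5*6 = 2 - 35*6 = 2 - 1*210 = 2 - 210 = -208)
n = 0 (n = (0*6)*(6 - 1*1) = 0*(6 - 1) = 0*5 = 0)
F(V) = 0 (F(V) = -1*0 = 0)
F(5 - 1*3)²*((C + 213) - 6) = 0²*((-208 + 213) - 6) = 0*(5 - 6) = 0*(-1) = 0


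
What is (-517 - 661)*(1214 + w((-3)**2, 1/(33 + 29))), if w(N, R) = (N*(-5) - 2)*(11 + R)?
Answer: -820173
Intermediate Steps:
w(N, R) = (-2 - 5*N)*(11 + R) (w(N, R) = (-5*N - 2)*(11 + R) = (-2 - 5*N)*(11 + R))
(-517 - 661)*(1214 + w((-3)**2, 1/(33 + 29))) = (-517 - 661)*(1214 + (-22 - 55*(-3)**2 - 2/(33 + 29) - 5*(-3)**2/(33 + 29))) = -1178*(1214 + (-22 - 55*9 - 2/62 - 5*9/62)) = -1178*(1214 + (-22 - 495 - 2*1/62 - 5*9*1/62)) = -1178*(1214 + (-22 - 495 - 1/31 - 45/62)) = -1178*(1214 - 32101/62) = -1178*43167/62 = -820173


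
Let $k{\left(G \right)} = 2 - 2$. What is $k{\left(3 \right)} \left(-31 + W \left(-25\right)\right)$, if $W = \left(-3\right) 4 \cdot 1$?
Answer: $0$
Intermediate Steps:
$W = -12$ ($W = \left(-12\right) 1 = -12$)
$k{\left(G \right)} = 0$
$k{\left(3 \right)} \left(-31 + W \left(-25\right)\right) = 0 \left(-31 - -300\right) = 0 \left(-31 + 300\right) = 0 \cdot 269 = 0$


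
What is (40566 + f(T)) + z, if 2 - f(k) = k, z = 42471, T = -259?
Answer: 83298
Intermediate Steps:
f(k) = 2 - k
(40566 + f(T)) + z = (40566 + (2 - 1*(-259))) + 42471 = (40566 + (2 + 259)) + 42471 = (40566 + 261) + 42471 = 40827 + 42471 = 83298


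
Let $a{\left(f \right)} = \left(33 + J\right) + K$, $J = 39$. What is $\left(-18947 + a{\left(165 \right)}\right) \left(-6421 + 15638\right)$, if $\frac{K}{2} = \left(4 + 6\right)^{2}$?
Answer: $-172127475$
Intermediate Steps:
$K = 200$ ($K = 2 \left(4 + 6\right)^{2} = 2 \cdot 10^{2} = 2 \cdot 100 = 200$)
$a{\left(f \right)} = 272$ ($a{\left(f \right)} = \left(33 + 39\right) + 200 = 72 + 200 = 272$)
$\left(-18947 + a{\left(165 \right)}\right) \left(-6421 + 15638\right) = \left(-18947 + 272\right) \left(-6421 + 15638\right) = \left(-18675\right) 9217 = -172127475$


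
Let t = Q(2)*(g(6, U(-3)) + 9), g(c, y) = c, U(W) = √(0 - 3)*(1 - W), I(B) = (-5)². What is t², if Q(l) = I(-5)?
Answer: 140625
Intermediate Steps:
I(B) = 25
U(W) = I*√3*(1 - W) (U(W) = √(-3)*(1 - W) = (I*√3)*(1 - W) = I*√3*(1 - W))
Q(l) = 25
t = 375 (t = 25*(6 + 9) = 25*15 = 375)
t² = 375² = 140625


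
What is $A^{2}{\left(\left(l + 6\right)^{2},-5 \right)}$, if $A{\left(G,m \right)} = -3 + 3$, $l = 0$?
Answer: $0$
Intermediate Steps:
$A{\left(G,m \right)} = 0$
$A^{2}{\left(\left(l + 6\right)^{2},-5 \right)} = 0^{2} = 0$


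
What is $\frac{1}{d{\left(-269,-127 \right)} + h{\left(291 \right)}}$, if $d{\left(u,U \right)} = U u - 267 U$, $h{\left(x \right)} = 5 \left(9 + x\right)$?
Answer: $\frac{1}{69572} \approx 1.4374 \cdot 10^{-5}$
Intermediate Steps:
$h{\left(x \right)} = 45 + 5 x$
$d{\left(u,U \right)} = - 267 U + U u$
$\frac{1}{d{\left(-269,-127 \right)} + h{\left(291 \right)}} = \frac{1}{- 127 \left(-267 - 269\right) + \left(45 + 5 \cdot 291\right)} = \frac{1}{\left(-127\right) \left(-536\right) + \left(45 + 1455\right)} = \frac{1}{68072 + 1500} = \frac{1}{69572}$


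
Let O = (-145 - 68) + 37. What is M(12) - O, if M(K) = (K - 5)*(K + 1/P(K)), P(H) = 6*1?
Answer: 1567/6 ≈ 261.17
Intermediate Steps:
P(H) = 6
O = -176 (O = -213 + 37 = -176)
M(K) = (-5 + K)*(⅙ + K) (M(K) = (K - 5)*(K + 1/6) = (-5 + K)*(K + ⅙) = (-5 + K)*(⅙ + K))
M(12) - O = (-⅚ + (⅙)*12 + 12*(-5 + 12)) - 1*(-176) = (-⅚ + 2 + 12*7) + 176 = (-⅚ + 2 + 84) + 176 = 511/6 + 176 = 1567/6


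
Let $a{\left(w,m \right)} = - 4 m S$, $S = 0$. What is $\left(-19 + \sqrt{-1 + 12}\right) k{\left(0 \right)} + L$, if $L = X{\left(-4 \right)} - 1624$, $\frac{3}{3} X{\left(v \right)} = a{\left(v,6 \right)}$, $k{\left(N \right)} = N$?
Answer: $-1624$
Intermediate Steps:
$a{\left(w,m \right)} = 0$ ($a{\left(w,m \right)} = - 4 m 0 = 0$)
$X{\left(v \right)} = 0$
$L = -1624$ ($L = 0 - 1624 = -1624$)
$\left(-19 + \sqrt{-1 + 12}\right) k{\left(0 \right)} + L = \left(-19 + \sqrt{-1 + 12}\right) 0 - 1624 = \left(-19 + \sqrt{11}\right) 0 - 1624 = 0 - 1624 = -1624$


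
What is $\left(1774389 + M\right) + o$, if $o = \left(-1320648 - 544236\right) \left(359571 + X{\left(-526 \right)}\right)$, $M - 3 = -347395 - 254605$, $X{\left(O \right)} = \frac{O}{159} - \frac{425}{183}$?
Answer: $- \frac{2167876937931968}{3233} \approx -6.7055 \cdot 10^{11}$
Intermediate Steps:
$X{\left(O \right)} = - \frac{425}{183} + \frac{O}{159}$ ($X{\left(O \right)} = O \frac{1}{159} - \frac{425}{183} = \frac{O}{159} - \frac{425}{183} = - \frac{425}{183} + \frac{O}{159}$)
$M = -601997$ ($M = 3 - 602000 = -601997$)
$o = - \frac{2167880728275304}{3233}$ ($o = \left(-1320648 - 544236\right) \left(359571 + \left(- \frac{425}{183} + \frac{1}{159} \left(-526\right)\right)\right) = - 1864884 \left(359571 - \frac{54611}{9699}\right) = \left(-1864884\right) \frac{3487424518}{9699} = - \frac{2167880728275304}{3233} \approx -6.7055 \cdot 10^{11}$)
$\left(1774389 + M\right) + o = \left(1774389 - 601997\right) - \frac{2167880728275304}{3233} = 1172392 - \frac{2167880728275304}{3233} = - \frac{2167876937931968}{3233}$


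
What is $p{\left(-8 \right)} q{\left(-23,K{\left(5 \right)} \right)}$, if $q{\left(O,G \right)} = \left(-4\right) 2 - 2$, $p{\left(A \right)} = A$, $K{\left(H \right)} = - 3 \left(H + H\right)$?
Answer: $80$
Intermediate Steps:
$K{\left(H \right)} = - 6 H$ ($K{\left(H \right)} = - 3 \cdot 2 H = - 6 H$)
$q{\left(O,G \right)} = -10$ ($q{\left(O,G \right)} = -8 - 2 = -10$)
$p{\left(-8 \right)} q{\left(-23,K{\left(5 \right)} \right)} = \left(-8\right) \left(-10\right) = 80$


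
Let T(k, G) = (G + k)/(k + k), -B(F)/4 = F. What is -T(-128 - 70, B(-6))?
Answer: -29/66 ≈ -0.43939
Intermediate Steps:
B(F) = -4*F
T(k, G) = (G + k)/(2*k) (T(k, G) = (G + k)/((2*k)) = (G + k)*(1/(2*k)) = (G + k)/(2*k))
-T(-128 - 70, B(-6)) = -(-4*(-6) + (-128 - 70))/(2*(-128 - 70)) = -(24 - 198)/(2*(-198)) = -(-1)*(-174)/(2*198) = -1*29/66 = -29/66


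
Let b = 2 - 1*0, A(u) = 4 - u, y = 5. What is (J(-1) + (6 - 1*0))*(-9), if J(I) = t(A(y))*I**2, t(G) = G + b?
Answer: -63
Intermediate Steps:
b = 2 (b = 2 + 0 = 2)
t(G) = 2 + G (t(G) = G + 2 = 2 + G)
J(I) = I**2 (J(I) = (2 + (4 - 1*5))*I**2 = (2 + (4 - 5))*I**2 = (2 - 1)*I**2 = 1*I**2 = I**2)
(J(-1) + (6 - 1*0))*(-9) = ((-1)**2 + (6 - 1*0))*(-9) = (1 + (6 + 0))*(-9) = (1 + 6)*(-9) = 7*(-9) = -63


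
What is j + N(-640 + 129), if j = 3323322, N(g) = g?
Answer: 3322811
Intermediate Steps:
j + N(-640 + 129) = 3323322 + (-640 + 129) = 3323322 - 511 = 3322811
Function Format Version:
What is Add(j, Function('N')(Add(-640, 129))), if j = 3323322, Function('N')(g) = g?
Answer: 3322811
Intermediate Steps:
Add(j, Function('N')(Add(-640, 129))) = Add(3323322, Add(-640, 129)) = Add(3323322, -511) = 3322811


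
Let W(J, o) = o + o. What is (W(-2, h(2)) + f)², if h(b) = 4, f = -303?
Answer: 87025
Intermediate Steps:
W(J, o) = 2*o
(W(-2, h(2)) + f)² = (2*4 - 303)² = (8 - 303)² = (-295)² = 87025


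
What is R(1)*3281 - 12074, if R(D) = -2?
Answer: -18636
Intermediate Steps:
R(1)*3281 - 12074 = -2*3281 - 12074 = -6562 - 12074 = -18636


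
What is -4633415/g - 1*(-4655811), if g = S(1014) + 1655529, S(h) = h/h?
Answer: 1541566030283/331106 ≈ 4.6558e+6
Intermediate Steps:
S(h) = 1
g = 1655530 (g = 1 + 1655529 = 1655530)
-4633415/g - 1*(-4655811) = -4633415/1655530 - 1*(-4655811) = -4633415*1/1655530 + 4655811 = -926683/331106 + 4655811 = 1541566030283/331106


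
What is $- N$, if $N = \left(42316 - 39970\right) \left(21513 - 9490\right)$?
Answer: $-28205958$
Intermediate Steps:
$N = 28205958$ ($N = 2346 \cdot 12023 = 28205958$)
$- N = \left(-1\right) 28205958 = -28205958$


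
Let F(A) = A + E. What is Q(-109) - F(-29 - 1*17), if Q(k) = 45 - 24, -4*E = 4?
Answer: 68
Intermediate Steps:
E = -1 (E = -1/4*4 = -1)
F(A) = -1 + A (F(A) = A - 1 = -1 + A)
Q(k) = 21
Q(-109) - F(-29 - 1*17) = 21 - (-1 + (-29 - 1*17)) = 21 - (-1 + (-29 - 17)) = 21 - (-1 - 46) = 21 - 1*(-47) = 21 + 47 = 68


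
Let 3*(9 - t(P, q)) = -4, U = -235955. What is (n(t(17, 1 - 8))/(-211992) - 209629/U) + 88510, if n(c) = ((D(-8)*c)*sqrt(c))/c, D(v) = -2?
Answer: 20884586679/235955 + sqrt(93)/317988 ≈ 88511.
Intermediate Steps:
t(P, q) = 31/3 (t(P, q) = 9 - 1/3*(-4) = 9 + 4/3 = 31/3)
n(c) = -2*sqrt(c) (n(c) = ((-2*c)*sqrt(c))/c = (-2*c**(3/2))/c = -2*sqrt(c))
(n(t(17, 1 - 8))/(-211992) - 209629/U) + 88510 = (-2*sqrt(93)/3/(-211992) - 209629/(-235955)) + 88510 = (-2*sqrt(93)/3*(-1/211992) - 209629*(-1/235955)) + 88510 = (-2*sqrt(93)/3*(-1/211992) + 209629/235955) + 88510 = (sqrt(93)/317988 + 209629/235955) + 88510 = (209629/235955 + sqrt(93)/317988) + 88510 = 20884586679/235955 + sqrt(93)/317988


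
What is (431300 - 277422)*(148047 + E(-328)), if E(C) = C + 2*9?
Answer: 22733474086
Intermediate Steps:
E(C) = 18 + C (E(C) = C + 18 = 18 + C)
(431300 - 277422)*(148047 + E(-328)) = (431300 - 277422)*(148047 + (18 - 328)) = 153878*(148047 - 310) = 153878*147737 = 22733474086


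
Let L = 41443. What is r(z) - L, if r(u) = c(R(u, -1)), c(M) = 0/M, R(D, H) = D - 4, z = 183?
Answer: -41443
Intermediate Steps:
R(D, H) = -4 + D
c(M) = 0
r(u) = 0
r(z) - L = 0 - 1*41443 = 0 - 41443 = -41443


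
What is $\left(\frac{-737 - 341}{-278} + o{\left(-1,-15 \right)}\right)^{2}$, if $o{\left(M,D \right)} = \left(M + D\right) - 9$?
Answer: $\frac{8620096}{19321} \approx 446.15$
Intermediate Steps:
$o{\left(M,D \right)} = -9 + D + M$ ($o{\left(M,D \right)} = \left(D + M\right) - 9 = -9 + D + M$)
$\left(\frac{-737 - 341}{-278} + o{\left(-1,-15 \right)}\right)^{2} = \left(\frac{-737 - 341}{-278} - 25\right)^{2} = \left(\left(-1078\right) \left(- \frac{1}{278}\right) - 25\right)^{2} = \left(\frac{539}{139} - 25\right)^{2} = \left(- \frac{2936}{139}\right)^{2} = \frac{8620096}{19321}$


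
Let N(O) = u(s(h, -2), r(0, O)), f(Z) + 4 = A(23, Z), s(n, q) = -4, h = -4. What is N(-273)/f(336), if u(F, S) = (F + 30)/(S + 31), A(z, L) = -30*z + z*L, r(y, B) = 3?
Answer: 13/119578 ≈ 0.00010872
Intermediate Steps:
A(z, L) = -30*z + L*z
f(Z) = -694 + 23*Z (f(Z) = -4 + 23*(-30 + Z) = -4 + (-690 + 23*Z) = -694 + 23*Z)
u(F, S) = (30 + F)/(31 + S)
N(O) = 13/17 (N(O) = (30 - 4)/(31 + 3) = 26/34 = (1/34)*26 = 13/17)
N(-273)/f(336) = 13/(17*(-694 + 23*336)) = 13/(17*(-694 + 7728)) = (13/17)/7034 = (13/17)*(1/7034) = 13/119578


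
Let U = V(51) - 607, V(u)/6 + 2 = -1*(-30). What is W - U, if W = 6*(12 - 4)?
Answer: 487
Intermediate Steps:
V(u) = 168 (V(u) = -12 + 6*(-1*(-30)) = -12 + 6*30 = -12 + 180 = 168)
U = -439 (U = 168 - 607 = -439)
W = 48 (W = 6*8 = 48)
W - U = 48 - 1*(-439) = 48 + 439 = 487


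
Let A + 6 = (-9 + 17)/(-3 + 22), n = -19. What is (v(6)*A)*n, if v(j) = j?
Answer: 636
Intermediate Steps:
A = -106/19 (A = -6 + (-9 + 17)/(-3 + 22) = -6 + 8/19 = -106/19 ≈ -5.5789)
(v(6)*A)*n = (6*(-106/19))*(-19) = -636/19*(-19) = 636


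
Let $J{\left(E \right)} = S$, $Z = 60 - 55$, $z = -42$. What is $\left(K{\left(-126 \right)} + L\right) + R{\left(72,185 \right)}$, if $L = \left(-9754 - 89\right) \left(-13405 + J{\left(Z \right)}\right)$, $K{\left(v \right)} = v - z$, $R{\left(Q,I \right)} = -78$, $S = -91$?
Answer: $132840966$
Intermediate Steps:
$Z = 5$
$J{\left(E \right)} = -91$
$K{\left(v \right)} = 42 + v$ ($K{\left(v \right)} = v - -42 = v + 42 = 42 + v$)
$L = 132841128$ ($L = \left(-9754 - 89\right) \left(-13405 - 91\right) = \left(-9843\right) \left(-13496\right) = 132841128$)
$\left(K{\left(-126 \right)} + L\right) + R{\left(72,185 \right)} = \left(\left(42 - 126\right) + 132841128\right) - 78 = \left(-84 + 132841128\right) - 78 = 132841044 - 78 = 132840966$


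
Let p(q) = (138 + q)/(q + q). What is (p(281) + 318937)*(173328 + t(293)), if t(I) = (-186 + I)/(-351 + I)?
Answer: 1801915132518921/32596 ≈ 5.5280e+10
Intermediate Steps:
p(q) = (138 + q)/(2*q) (p(q) = (138 + q)/((2*q)) = (138 + q)*(1/(2*q)) = (138 + q)/(2*q))
t(I) = (-186 + I)/(-351 + I)
(p(281) + 318937)*(173328 + t(293)) = ((1/2)*(138 + 281)/281 + 318937)*(173328 + (-186 + 293)/(-351 + 293)) = ((1/2)*(1/281)*419 + 318937)*(173328 + 107/(-58)) = (419/562 + 318937)*(173328 - 1/58*107) = 179243013*(173328 - 107/58)/562 = (179243013/562)*(10052917/58) = 1801915132518921/32596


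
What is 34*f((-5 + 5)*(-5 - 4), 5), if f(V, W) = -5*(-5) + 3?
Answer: 952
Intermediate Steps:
f(V, W) = 28 (f(V, W) = 25 + 3 = 28)
34*f((-5 + 5)*(-5 - 4), 5) = 34*28 = 952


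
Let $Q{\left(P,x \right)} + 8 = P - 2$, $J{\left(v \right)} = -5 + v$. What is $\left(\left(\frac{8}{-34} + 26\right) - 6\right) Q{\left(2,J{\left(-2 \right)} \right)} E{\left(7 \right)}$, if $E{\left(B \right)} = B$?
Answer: $- \frac{18816}{17} \approx -1106.8$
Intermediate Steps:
$Q{\left(P,x \right)} = -10 + P$ ($Q{\left(P,x \right)} = -8 + \left(P - 2\right) = -8 + \left(-2 + P\right) = -10 + P$)
$\left(\left(\frac{8}{-34} + 26\right) - 6\right) Q{\left(2,J{\left(-2 \right)} \right)} E{\left(7 \right)} = \left(\left(\frac{8}{-34} + 26\right) - 6\right) \left(-10 + 2\right) 7 = \left(\left(8 \left(- \frac{1}{34}\right) + 26\right) - 6\right) \left(\left(-8\right) 7\right) = \left(\left(- \frac{4}{17} + 26\right) - 6\right) \left(-56\right) = \left(\frac{438}{17} - 6\right) \left(-56\right) = \frac{336}{17} \left(-56\right) = - \frac{18816}{17}$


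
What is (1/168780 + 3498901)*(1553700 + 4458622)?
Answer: 1775271877073921741/84390 ≈ 2.1037e+13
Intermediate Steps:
(1/168780 + 3498901)*(1553700 + 4458622) = (1/168780 + 3498901)*6012322 = (590544510781/168780)*6012322 = 1775271877073921741/84390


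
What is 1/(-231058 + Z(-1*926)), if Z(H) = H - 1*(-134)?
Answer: -1/231850 ≈ -4.3131e-6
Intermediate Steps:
Z(H) = 134 + H (Z(H) = H + 134 = 134 + H)
1/(-231058 + Z(-1*926)) = 1/(-231058 + (134 - 1*926)) = 1/(-231058 + (134 - 926)) = 1/(-231058 - 792) = 1/(-231850) = -1/231850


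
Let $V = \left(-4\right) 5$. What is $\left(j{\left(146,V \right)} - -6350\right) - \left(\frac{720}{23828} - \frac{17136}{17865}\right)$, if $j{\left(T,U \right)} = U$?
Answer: $\frac{74860987678}{11824645} \approx 6330.9$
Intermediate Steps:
$V = -20$
$\left(j{\left(146,V \right)} - -6350\right) - \left(\frac{720}{23828} - \frac{17136}{17865}\right) = \left(-20 - -6350\right) - \left(\frac{720}{23828} - \frac{17136}{17865}\right) = \left(-20 + 6350\right) - \left(720 \cdot \frac{1}{23828} - \frac{1904}{1985}\right) = 6330 - \left(\frac{180}{5957} - \frac{1904}{1985}\right) = 6330 - - \frac{10984828}{11824645} = 6330 + \frac{10984828}{11824645} = \frac{74860987678}{11824645}$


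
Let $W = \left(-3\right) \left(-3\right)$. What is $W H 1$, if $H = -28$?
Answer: $-252$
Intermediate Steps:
$W = 9$
$W H 1 = 9 \left(-28\right) 1 = \left(-252\right) 1 = -252$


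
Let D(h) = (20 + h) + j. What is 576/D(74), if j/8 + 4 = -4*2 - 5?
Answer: -96/7 ≈ -13.714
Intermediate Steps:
j = -136 (j = -32 + 8*(-4*2 - 5) = -32 + 8*(-8 - 5) = -32 + 8*(-13) = -32 - 104 = -136)
D(h) = -116 + h (D(h) = (20 + h) - 136 = -116 + h)
576/D(74) = 576/(-116 + 74) = 576/(-42) = 576*(-1/42) = -96/7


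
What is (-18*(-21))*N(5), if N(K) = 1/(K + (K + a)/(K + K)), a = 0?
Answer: 756/11 ≈ 68.727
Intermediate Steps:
N(K) = 1/(1/2 + K) (N(K) = 1/(K + (K + 0)/(K + K)) = 1/(K + K/((2*K))) = 1/(K + K*(1/(2*K))) = 1/(K + 1/2) = 1/(1/2 + K))
(-18*(-21))*N(5) = (-18*(-21))*(2/(1 + 2*5)) = 378*(2/(1 + 10)) = 378*(2/11) = 756/11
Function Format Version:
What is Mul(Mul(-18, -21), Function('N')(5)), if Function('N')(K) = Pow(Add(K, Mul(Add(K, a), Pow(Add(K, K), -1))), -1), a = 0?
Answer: Rational(756, 11) ≈ 68.727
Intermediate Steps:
Function('N')(K) = Pow(Add(Rational(1, 2), K), -1) (Function('N')(K) = Pow(Add(K, Mul(Add(K, 0), Pow(Add(K, K), -1))), -1) = Pow(Add(K, Mul(K, Pow(Mul(2, K), -1))), -1) = Pow(Add(K, Mul(K, Mul(Rational(1, 2), Pow(K, -1)))), -1) = Pow(Add(K, Rational(1, 2)), -1) = Pow(Add(Rational(1, 2), K), -1))
Mul(Mul(-18, -21), Function('N')(5)) = Mul(Mul(-18, -21), Mul(2, Pow(Add(1, Mul(2, 5)), -1))) = Mul(378, Mul(2, Pow(Add(1, 10), -1))) = Mul(378, Mul(2, Pow(11, -1))) = Mul(378, Mul(2, Rational(1, 11))) = Mul(378, Rational(2, 11)) = Rational(756, 11)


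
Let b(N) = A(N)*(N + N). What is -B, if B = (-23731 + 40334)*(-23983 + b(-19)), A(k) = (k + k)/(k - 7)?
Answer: 5188454103/13 ≈ 3.9911e+8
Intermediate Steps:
A(k) = 2*k/(-7 + k) (A(k) = (2*k)/(-7 + k) = 2*k/(-7 + k))
b(N) = 4*N²/(-7 + N) (b(N) = (2*N/(-7 + N))*(N + N) = (2*N/(-7 + N))*(2*N) = 4*N²/(-7 + N))
B = -5188454103/13 (B = (-23731 + 40334)*(-23983 + 4*(-19)²/(-7 - 19)) = 16603*(-23983 + 4*361/(-26)) = 16603*(-23983 + 4*361*(-1/26)) = 16603*(-23983 - 722/13) = 16603*(-312501/13) = -5188454103/13 ≈ -3.9911e+8)
-B = -1*(-5188454103/13) = 5188454103/13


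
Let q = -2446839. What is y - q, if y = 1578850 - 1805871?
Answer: 2219818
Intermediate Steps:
y = -227021
y - q = -227021 - 1*(-2446839) = -227021 + 2446839 = 2219818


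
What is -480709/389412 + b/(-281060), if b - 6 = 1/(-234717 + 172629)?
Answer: -699061251021637/566284659389280 ≈ -1.2345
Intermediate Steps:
b = 372527/62088 (b = 6 + 1/(-234717 + 172629) = 6 + 1/(-62088) = 6 - 1/62088 = 372527/62088 ≈ 6.0000)
-480709/389412 + b/(-281060) = -480709/389412 + (372527/62088)/(-281060) = -480709*1/389412 + (372527/62088)*(-1/281060) = -480709/389412 - 372527/17450453280 = -699061251021637/566284659389280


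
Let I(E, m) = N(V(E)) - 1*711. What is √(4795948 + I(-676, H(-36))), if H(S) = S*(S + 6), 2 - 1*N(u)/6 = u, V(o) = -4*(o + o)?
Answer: √4762801 ≈ 2182.4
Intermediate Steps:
V(o) = -8*o
N(u) = 12 - 6*u
H(S) = S*(6 + S)
I(E, m) = -699 + 48*E (I(E, m) = (12 - (-48)*E) - 1*711 = (12 + 48*E) - 711 = -699 + 48*E)
√(4795948 + I(-676, H(-36))) = √(4795948 + (-699 + 48*(-676))) = √(4795948 + (-699 - 32448)) = √(4795948 - 33147) = √4762801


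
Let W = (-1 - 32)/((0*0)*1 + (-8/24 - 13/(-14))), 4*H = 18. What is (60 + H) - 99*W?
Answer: 277653/50 ≈ 5553.1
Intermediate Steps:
H = 9/2 (H = (¼)*18 = 9/2 ≈ 4.5000)
W = -1386/25 (W = -33/(0*1 + (-8*1/24 - 13*(-1/14))) = -33/(0 + (-⅓ + 13/14)) = -33/(0 + 25/42) = -33/25/42 = -33*42/25 = -1386/25 ≈ -55.440)
(60 + H) - 99*W = (60 + 9/2) - 99*(-1386/25) = 129/2 + 137214/25 = 277653/50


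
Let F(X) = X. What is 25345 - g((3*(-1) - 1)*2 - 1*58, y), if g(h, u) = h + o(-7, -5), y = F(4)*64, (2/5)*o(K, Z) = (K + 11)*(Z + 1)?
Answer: 25451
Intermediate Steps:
o(K, Z) = 5*(1 + Z)*(11 + K)/2 (o(K, Z) = 5*((K + 11)*(Z + 1))/2 = 5*((11 + K)*(1 + Z))/2 = 5*((1 + Z)*(11 + K))/2 = 5*(1 + Z)*(11 + K)/2)
y = 256 (y = 4*64 = 256)
g(h, u) = -40 + h (g(h, u) = h + (55/2 + (5/2)*(-7) + (55/2)*(-5) + (5/2)*(-7)*(-5)) = h + (55/2 - 35/2 - 275/2 + 175/2) = h - 40 = -40 + h)
25345 - g((3*(-1) - 1)*2 - 1*58, y) = 25345 - (-40 + ((3*(-1) - 1)*2 - 1*58)) = 25345 - (-40 + ((-3 - 1)*2 - 58)) = 25345 - (-40 + (-4*2 - 58)) = 25345 - (-40 + (-8 - 58)) = 25345 - (-40 - 66) = 25345 - 1*(-106) = 25345 + 106 = 25451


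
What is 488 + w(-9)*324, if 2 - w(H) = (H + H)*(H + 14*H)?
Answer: -786184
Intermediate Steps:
w(H) = 2 - 30*H² (w(H) = 2 - (H + H)*(H + 14*H) = 2 - 2*H*15*H = 2 - 30*H²)
488 + w(-9)*324 = 488 + (2 - 30*(-9)²)*324 = 488 + (2 - 30*81)*324 = 488 + (2 - 2430)*324 = 488 - 2428*324 = 488 - 786672 = -786184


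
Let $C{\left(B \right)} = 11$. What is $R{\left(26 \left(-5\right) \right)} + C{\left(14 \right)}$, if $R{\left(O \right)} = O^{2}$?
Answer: $16911$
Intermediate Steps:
$R{\left(26 \left(-5\right) \right)} + C{\left(14 \right)} = \left(26 \left(-5\right)\right)^{2} + 11 = \left(-130\right)^{2} + 11 = 16900 + 11 = 16911$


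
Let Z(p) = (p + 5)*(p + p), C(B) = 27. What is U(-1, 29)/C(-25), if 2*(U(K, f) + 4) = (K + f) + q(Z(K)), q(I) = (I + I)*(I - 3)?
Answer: 98/27 ≈ 3.6296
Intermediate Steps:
Z(p) = 2*p*(5 + p) (Z(p) = (5 + p)*(2*p) = 2*p*(5 + p))
q(I) = 2*I*(-3 + I) (q(I) = (2*I)*(-3 + I) = 2*I*(-3 + I))
U(K, f) = -4 + K/2 + f/2 + 2*K*(-3 + 2*K*(5 + K))*(5 + K) (U(K, f) = -4 + ((K + f) + 2*(2*K*(5 + K))*(-3 + 2*K*(5 + K)))/2 = -4 + ((K + f) + 4*K*(-3 + 2*K*(5 + K))*(5 + K))/2 = -4 + (K + f + 4*K*(-3 + 2*K*(5 + K))*(5 + K))/2 = -4 + (K/2 + f/2 + 2*K*(-3 + 2*K*(5 + K))*(5 + K)) = -4 + K/2 + f/2 + 2*K*(-3 + 2*K*(5 + K))*(5 + K))
U(-1, 29)/C(-25) = (-4 + (½)*(-1) + (½)*29 + 2*(-1)*(-3 + 2*(-1)*(5 - 1))*(5 - 1))/27 = (-4 - ½ + 29/2 + 2*(-1)*(-3 + 2*(-1)*4)*4)*(1/27) = (-4 - ½ + 29/2 + 2*(-1)*(-3 - 8)*4)*(1/27) = (-4 - ½ + 29/2 + 2*(-1)*(-11)*4)*(1/27) = (-4 - ½ + 29/2 + 88)*(1/27) = 98*(1/27) = 98/27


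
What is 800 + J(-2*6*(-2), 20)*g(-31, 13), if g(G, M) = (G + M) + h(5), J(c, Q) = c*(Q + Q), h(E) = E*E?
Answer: 7520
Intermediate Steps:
h(E) = E²
J(c, Q) = 2*Q*c (J(c, Q) = c*(2*Q) = 2*Q*c)
g(G, M) = 25 + G + M (g(G, M) = (G + M) + 5² = (G + M) + 25 = 25 + G + M)
800 + J(-2*6*(-2), 20)*g(-31, 13) = 800 + (2*20*(-2*6*(-2)))*(25 - 31 + 13) = 800 + (2*20*(-12*(-2)))*7 = 800 + (2*20*24)*7 = 800 + 960*7 = 800 + 6720 = 7520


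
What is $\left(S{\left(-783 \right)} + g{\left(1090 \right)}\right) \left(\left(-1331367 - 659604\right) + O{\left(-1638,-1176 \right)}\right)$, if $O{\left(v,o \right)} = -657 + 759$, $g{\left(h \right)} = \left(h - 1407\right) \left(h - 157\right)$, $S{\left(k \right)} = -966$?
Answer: $590744585763$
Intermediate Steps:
$g{\left(h \right)} = \left(-1407 + h\right) \left(-157 + h\right)$
$O{\left(v,o \right)} = 102$
$\left(S{\left(-783 \right)} + g{\left(1090 \right)}\right) \left(\left(-1331367 - 659604\right) + O{\left(-1638,-1176 \right)}\right) = \left(-966 + \left(220899 + 1090^{2} - 1704760\right)\right) \left(\left(-1331367 - 659604\right) + 102\right) = \left(-966 + \left(220899 + 1188100 - 1704760\right)\right) \left(-1990971 + 102\right) = \left(-966 - 295761\right) \left(-1990869\right) = \left(-296727\right) \left(-1990869\right) = 590744585763$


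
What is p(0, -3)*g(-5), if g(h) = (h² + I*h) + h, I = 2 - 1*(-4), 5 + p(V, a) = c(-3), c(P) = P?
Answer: 80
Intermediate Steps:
p(V, a) = -8 (p(V, a) = -5 - 3 = -8)
I = 6 (I = 2 + 4 = 6)
g(h) = h² + 7*h (g(h) = (h² + 6*h) + h = h² + 7*h)
p(0, -3)*g(-5) = -(-40)*(7 - 5) = -(-40)*2 = -8*(-10) = 80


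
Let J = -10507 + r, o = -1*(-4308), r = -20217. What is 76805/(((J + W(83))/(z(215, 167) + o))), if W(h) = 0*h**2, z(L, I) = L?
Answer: -347389015/30724 ≈ -11307.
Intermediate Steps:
o = 4308
W(h) = 0
J = -30724 (J = -10507 - 20217 = -30724)
76805/(((J + W(83))/(z(215, 167) + o))) = 76805/(((-30724 + 0)/(215 + 4308))) = 76805/((-30724/4523)) = 76805/((-30724*1/4523)) = 76805/(-30724/4523) = 76805*(-4523/30724) = -347389015/30724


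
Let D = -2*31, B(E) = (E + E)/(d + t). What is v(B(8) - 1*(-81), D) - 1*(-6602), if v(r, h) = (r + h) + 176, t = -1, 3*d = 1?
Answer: 6773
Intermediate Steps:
d = 1/3 (d = (1/3)*1 = 1/3 ≈ 0.33333)
B(E) = -3*E (B(E) = (E + E)/(1/3 - 1) = (2*E)/(-2/3) = (2*E)*(-3/2) = -3*E)
D = -62
v(r, h) = 176 + h + r (v(r, h) = (h + r) + 176 = 176 + h + r)
v(B(8) - 1*(-81), D) - 1*(-6602) = (176 - 62 + (-3*8 - 1*(-81))) - 1*(-6602) = (176 - 62 + (-24 + 81)) + 6602 = (176 - 62 + 57) + 6602 = 171 + 6602 = 6773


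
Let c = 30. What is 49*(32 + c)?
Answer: 3038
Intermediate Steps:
49*(32 + c) = 49*(32 + 30) = 49*62 = 3038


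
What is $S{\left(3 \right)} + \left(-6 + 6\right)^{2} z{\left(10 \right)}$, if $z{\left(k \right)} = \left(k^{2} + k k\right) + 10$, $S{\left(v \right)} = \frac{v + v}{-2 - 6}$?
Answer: $- \frac{3}{4} \approx -0.75$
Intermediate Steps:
$S{\left(v \right)} = - \frac{v}{4}$ ($S{\left(v \right)} = \frac{2 v}{-8} = 2 v \left(- \frac{1}{8}\right) = - \frac{v}{4}$)
$z{\left(k \right)} = 10 + 2 k^{2}$ ($z{\left(k \right)} = \left(k^{2} + k^{2}\right) + 10 = 2 k^{2} + 10 = 10 + 2 k^{2}$)
$S{\left(3 \right)} + \left(-6 + 6\right)^{2} z{\left(10 \right)} = \left(- \frac{1}{4}\right) 3 + \left(-6 + 6\right)^{2} \left(10 + 2 \cdot 10^{2}\right) = - \frac{3}{4} + 0^{2} \left(10 + 2 \cdot 100\right) = - \frac{3}{4} + 0 \left(10 + 200\right) = - \frac{3}{4} + 0 \cdot 210 = - \frac{3}{4} + 0 = - \frac{3}{4}$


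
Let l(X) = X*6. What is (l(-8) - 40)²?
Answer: 7744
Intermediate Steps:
l(X) = 6*X
(l(-8) - 40)² = (6*(-8) - 40)² = (-48 - 40)² = (-88)² = 7744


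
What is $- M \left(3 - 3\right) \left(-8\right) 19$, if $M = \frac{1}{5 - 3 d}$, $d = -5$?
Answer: $0$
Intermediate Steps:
$M = \frac{1}{20}$ ($M = \frac{1}{5 - -15} = \frac{1}{5 + 15} = \frac{1}{20} \approx 0.05$)
$- M \left(3 - 3\right) \left(-8\right) 19 = \left(-1\right) \frac{1}{20} \left(3 - 3\right) \left(-8\right) 19 = \left(- \frac{1}{20}\right) 0 \left(-8\right) 19 = 0 \left(-8\right) 19 = 0 \cdot 19 = 0$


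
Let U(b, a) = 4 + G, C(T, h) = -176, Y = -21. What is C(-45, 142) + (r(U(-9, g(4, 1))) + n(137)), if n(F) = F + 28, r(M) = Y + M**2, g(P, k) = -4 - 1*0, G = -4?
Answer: -32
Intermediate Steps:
g(P, k) = -4 (g(P, k) = -4 + 0 = -4)
U(b, a) = 0 (U(b, a) = 4 - 4 = 0)
r(M) = -21 + M**2
n(F) = 28 + F
C(-45, 142) + (r(U(-9, g(4, 1))) + n(137)) = -176 + ((-21 + 0**2) + (28 + 137)) = -176 + ((-21 + 0) + 165) = -176 + (-21 + 165) = -176 + 144 = -32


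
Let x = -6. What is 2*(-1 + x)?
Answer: -14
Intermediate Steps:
2*(-1 + x) = 2*(-1 - 6) = 2*(-7) = -14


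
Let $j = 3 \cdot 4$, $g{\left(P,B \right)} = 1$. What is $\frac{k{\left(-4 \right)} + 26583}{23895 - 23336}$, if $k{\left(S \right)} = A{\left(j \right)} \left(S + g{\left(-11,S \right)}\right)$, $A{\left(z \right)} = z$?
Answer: $\frac{26547}{559} \approx 47.49$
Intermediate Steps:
$j = 12$
$k{\left(S \right)} = 12 + 12 S$ ($k{\left(S \right)} = 12 \left(S + 1\right) = 12 \left(1 + S\right) = 12 + 12 S$)
$\frac{k{\left(-4 \right)} + 26583}{23895 - 23336} = \frac{\left(12 + 12 \left(-4\right)\right) + 26583}{23895 - 23336} = \frac{\left(12 - 48\right) + 26583}{559} = \left(-36 + 26583\right) \frac{1}{559} = 26547 \cdot \frac{1}{559} = \frac{26547}{559}$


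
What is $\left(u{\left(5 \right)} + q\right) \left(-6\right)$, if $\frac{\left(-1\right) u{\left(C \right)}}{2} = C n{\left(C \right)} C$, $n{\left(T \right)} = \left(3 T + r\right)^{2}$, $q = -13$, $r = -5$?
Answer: $30078$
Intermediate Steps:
$n{\left(T \right)} = \left(-5 + 3 T\right)^{2}$ ($n{\left(T \right)} = \left(3 T - 5\right)^{2} = \left(-5 + 3 T\right)^{2}$)
$u{\left(C \right)} = - 2 C^{2} \left(-5 + 3 C\right)^{2}$ ($u{\left(C \right)} = - 2 C \left(-5 + 3 C\right)^{2} C = - 2 C^{2} \left(-5 + 3 C\right)^{2}$)
$\left(u{\left(5 \right)} + q\right) \left(-6\right) = \left(- 2 \cdot 5^{2} \left(-5 + 3 \cdot 5\right)^{2} - 13\right) \left(-6\right) = \left(\left(-2\right) 25 \left(-5 + 15\right)^{2} - 13\right) \left(-6\right) = \left(\left(-2\right) 25 \cdot 10^{2} - 13\right) \left(-6\right) = \left(\left(-2\right) 25 \cdot 100 - 13\right) \left(-6\right) = \left(-5000 - 13\right) \left(-6\right) = \left(-5013\right) \left(-6\right) = 30078$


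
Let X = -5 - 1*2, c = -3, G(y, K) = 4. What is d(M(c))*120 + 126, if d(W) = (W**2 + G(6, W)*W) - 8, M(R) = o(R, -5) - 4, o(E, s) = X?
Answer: 8406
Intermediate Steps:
X = -7 (X = -5 - 2 = -7)
o(E, s) = -7
M(R) = -11 (M(R) = -7 - 4 = -11)
d(W) = -8 + W**2 + 4*W (d(W) = (W**2 + 4*W) - 8 = -8 + W**2 + 4*W)
d(M(c))*120 + 126 = (-8 + (-11)**2 + 4*(-11))*120 + 126 = (-8 + 121 - 44)*120 + 126 = 69*120 + 126 = 8280 + 126 = 8406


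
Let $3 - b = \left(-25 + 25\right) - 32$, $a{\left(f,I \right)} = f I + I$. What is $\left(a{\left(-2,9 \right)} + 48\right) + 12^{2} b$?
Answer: $5079$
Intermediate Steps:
$a{\left(f,I \right)} = I + I f$ ($a{\left(f,I \right)} = I f + I = I + I f$)
$b = 35$ ($b = 3 - \left(\left(-25 + 25\right) - 32\right) = 3 - \left(0 - 32\right) = 3 - -32 = 3 + 32 = 35$)
$\left(a{\left(-2,9 \right)} + 48\right) + 12^{2} b = \left(9 \left(1 - 2\right) + 48\right) + 12^{2} \cdot 35 = \left(9 \left(-1\right) + 48\right) + 144 \cdot 35 = \left(-9 + 48\right) + 5040 = 39 + 5040 = 5079$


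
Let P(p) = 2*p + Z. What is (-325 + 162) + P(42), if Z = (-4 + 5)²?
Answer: -78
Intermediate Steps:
Z = 1 (Z = 1² = 1)
P(p) = 1 + 2*p (P(p) = 2*p + 1 = 1 + 2*p)
(-325 + 162) + P(42) = (-325 + 162) + (1 + 2*42) = -163 + (1 + 84) = -163 + 85 = -78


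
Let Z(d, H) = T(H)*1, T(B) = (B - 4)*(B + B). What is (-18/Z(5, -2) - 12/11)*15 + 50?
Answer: 985/44 ≈ 22.386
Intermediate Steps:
T(B) = 2*B*(-4 + B) (T(B) = (-4 + B)*(2*B) = 2*B*(-4 + B))
Z(d, H) = 2*H*(-4 + H) (Z(d, H) = (2*H*(-4 + H))*1 = 2*H*(-4 + H))
(-18/Z(5, -2) - 12/11)*15 + 50 = (-18*(-1/(4*(-4 - 2))) - 12/11)*15 + 50 = (-18/(2*(-2)*(-6)) - 12*1/11)*15 + 50 = (-18/24 - 12/11)*15 + 50 = (-18*1/24 - 12/11)*15 + 50 = (-¾ - 12/11)*15 + 50 = -81/44*15 + 50 = -1215/44 + 50 = 985/44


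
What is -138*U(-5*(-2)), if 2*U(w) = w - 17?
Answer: 483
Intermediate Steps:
U(w) = -17/2 + w/2 (U(w) = (w - 17)/2 = (-17 + w)/2 = -17/2 + w/2)
-138*U(-5*(-2)) = -138*(-17/2 + (-5*(-2))/2) = -138*(-17/2 + (1/2)*10) = -138*(-17/2 + 5) = -138*(-7/2) = 483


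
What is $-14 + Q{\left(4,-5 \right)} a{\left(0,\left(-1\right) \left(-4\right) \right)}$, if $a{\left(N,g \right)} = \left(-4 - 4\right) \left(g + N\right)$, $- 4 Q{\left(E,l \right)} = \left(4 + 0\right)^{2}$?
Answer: $114$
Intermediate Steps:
$Q{\left(E,l \right)} = -4$ ($Q{\left(E,l \right)} = - \frac{\left(4 + 0\right)^{2}}{4} = - \frac{4^{2}}{4} = \left(- \frac{1}{4}\right) 16 = -4$)
$a{\left(N,g \right)} = - 8 N - 8 g$ ($a{\left(N,g \right)} = - 8 \left(N + g\right) = - 8 N - 8 g$)
$-14 + Q{\left(4,-5 \right)} a{\left(0,\left(-1\right) \left(-4\right) \right)} = -14 - 4 \left(\left(-8\right) 0 - 8 \left(\left(-1\right) \left(-4\right)\right)\right) = -14 - 4 \left(0 - 32\right) = -14 - -128 = -14 + 128 = 114$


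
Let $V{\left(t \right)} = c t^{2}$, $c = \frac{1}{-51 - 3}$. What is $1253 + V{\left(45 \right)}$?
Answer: $\frac{2431}{2} \approx 1215.5$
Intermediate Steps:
$c = - \frac{1}{54}$ ($c = \frac{1}{-54} = - \frac{1}{54} \approx -0.018519$)
$V{\left(t \right)} = - \frac{t^{2}}{54}$
$1253 + V{\left(45 \right)} = 1253 - \frac{45^{2}}{54} = 1253 - \frac{75}{2} = \frac{2431}{2}$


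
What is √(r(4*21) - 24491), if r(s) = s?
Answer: I*√24407 ≈ 156.23*I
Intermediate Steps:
√(r(4*21) - 24491) = √(4*21 - 24491) = √(84 - 24491) = √(-24407) = I*√24407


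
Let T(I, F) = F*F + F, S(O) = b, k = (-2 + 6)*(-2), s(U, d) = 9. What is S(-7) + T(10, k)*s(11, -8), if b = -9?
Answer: 495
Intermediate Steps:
k = -8 (k = 4*(-2) = -8)
S(O) = -9
T(I, F) = F + F² (T(I, F) = F² + F = F + F²)
S(-7) + T(10, k)*s(11, -8) = -9 - 8*(1 - 8)*9 = -9 - 8*(-7)*9 = -9 + 56*9 = -9 + 504 = 495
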